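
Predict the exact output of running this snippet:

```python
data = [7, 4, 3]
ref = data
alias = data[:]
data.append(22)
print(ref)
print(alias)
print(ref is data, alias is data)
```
[7, 4, 3, 22]
[7, 4, 3]
True False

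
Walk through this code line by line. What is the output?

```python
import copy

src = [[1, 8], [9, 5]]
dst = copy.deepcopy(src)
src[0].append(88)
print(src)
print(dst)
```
[[1, 8, 88], [9, 5]]
[[1, 8], [9, 5]]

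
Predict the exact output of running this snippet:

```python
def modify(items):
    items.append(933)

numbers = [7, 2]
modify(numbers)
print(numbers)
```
[7, 2, 933]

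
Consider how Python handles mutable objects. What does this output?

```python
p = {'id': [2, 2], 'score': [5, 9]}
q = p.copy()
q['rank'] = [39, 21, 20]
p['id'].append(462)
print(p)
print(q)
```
{'id': [2, 2, 462], 'score': [5, 9]}
{'id': [2, 2, 462], 'score': [5, 9], 'rank': [39, 21, 20]}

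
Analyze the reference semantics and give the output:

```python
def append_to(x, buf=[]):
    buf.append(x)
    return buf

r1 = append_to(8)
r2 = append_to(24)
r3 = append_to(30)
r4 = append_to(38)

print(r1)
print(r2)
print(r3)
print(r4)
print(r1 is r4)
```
[8, 24, 30, 38]
[8, 24, 30, 38]
[8, 24, 30, 38]
[8, 24, 30, 38]
True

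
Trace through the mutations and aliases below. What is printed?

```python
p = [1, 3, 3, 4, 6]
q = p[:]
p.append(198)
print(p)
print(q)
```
[1, 3, 3, 4, 6, 198]
[1, 3, 3, 4, 6]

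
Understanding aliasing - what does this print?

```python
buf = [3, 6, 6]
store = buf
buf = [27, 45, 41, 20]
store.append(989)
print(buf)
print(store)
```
[27, 45, 41, 20]
[3, 6, 6, 989]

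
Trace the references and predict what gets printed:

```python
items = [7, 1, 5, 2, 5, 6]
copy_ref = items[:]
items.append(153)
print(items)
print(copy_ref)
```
[7, 1, 5, 2, 5, 6, 153]
[7, 1, 5, 2, 5, 6]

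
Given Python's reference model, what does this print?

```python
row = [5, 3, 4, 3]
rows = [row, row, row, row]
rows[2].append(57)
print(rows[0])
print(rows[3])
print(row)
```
[5, 3, 4, 3, 57]
[5, 3, 4, 3, 57]
[5, 3, 4, 3, 57]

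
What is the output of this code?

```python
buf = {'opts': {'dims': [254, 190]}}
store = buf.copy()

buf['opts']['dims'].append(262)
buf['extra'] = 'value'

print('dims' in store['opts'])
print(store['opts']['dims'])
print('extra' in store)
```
True
[254, 190, 262]
False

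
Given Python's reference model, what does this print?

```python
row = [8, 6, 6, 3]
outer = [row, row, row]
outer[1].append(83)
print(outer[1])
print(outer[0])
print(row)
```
[8, 6, 6, 3, 83]
[8, 6, 6, 3, 83]
[8, 6, 6, 3, 83]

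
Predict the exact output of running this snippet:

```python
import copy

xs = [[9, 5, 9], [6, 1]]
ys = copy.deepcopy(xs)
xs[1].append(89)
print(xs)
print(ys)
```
[[9, 5, 9], [6, 1, 89]]
[[9, 5, 9], [6, 1]]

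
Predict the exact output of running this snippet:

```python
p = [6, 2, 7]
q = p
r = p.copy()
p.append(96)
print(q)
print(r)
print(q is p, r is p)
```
[6, 2, 7, 96]
[6, 2, 7]
True False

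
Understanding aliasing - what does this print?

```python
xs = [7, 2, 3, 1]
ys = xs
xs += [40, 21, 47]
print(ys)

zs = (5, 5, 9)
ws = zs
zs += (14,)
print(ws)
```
[7, 2, 3, 1, 40, 21, 47]
(5, 5, 9)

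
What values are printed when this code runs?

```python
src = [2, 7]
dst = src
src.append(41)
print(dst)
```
[2, 7, 41]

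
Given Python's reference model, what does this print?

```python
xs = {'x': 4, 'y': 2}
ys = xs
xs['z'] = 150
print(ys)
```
{'x': 4, 'y': 2, 'z': 150}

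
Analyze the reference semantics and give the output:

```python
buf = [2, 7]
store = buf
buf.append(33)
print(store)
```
[2, 7, 33]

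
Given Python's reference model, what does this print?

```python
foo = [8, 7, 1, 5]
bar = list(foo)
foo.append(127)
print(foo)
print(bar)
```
[8, 7, 1, 5, 127]
[8, 7, 1, 5]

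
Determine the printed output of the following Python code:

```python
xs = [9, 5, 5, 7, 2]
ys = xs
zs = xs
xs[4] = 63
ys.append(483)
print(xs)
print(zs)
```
[9, 5, 5, 7, 63, 483]
[9, 5, 5, 7, 63, 483]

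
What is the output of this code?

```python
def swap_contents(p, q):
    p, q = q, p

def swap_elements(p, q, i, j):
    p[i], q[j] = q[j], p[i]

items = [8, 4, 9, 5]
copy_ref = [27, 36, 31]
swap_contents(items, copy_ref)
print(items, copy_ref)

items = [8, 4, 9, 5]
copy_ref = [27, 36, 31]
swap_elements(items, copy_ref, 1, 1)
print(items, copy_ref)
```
[8, 4, 9, 5] [27, 36, 31]
[8, 36, 9, 5] [27, 4, 31]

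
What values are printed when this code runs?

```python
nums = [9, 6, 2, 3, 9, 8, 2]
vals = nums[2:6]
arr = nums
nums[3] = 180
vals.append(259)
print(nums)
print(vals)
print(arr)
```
[9, 6, 2, 180, 9, 8, 2]
[2, 3, 9, 8, 259]
[9, 6, 2, 180, 9, 8, 2]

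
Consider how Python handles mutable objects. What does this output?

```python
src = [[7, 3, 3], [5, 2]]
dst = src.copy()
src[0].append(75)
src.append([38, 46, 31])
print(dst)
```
[[7, 3, 3, 75], [5, 2]]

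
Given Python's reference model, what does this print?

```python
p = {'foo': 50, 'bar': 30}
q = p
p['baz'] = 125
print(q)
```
{'foo': 50, 'bar': 30, 'baz': 125}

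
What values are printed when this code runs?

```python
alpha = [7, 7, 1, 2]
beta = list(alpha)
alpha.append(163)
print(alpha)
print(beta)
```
[7, 7, 1, 2, 163]
[7, 7, 1, 2]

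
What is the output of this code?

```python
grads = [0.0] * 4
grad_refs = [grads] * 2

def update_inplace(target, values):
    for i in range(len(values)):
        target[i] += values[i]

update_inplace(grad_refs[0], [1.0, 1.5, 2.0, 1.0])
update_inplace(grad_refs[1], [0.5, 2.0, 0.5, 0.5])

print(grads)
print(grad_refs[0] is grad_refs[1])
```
[1.5, 3.5, 2.5, 1.5]
True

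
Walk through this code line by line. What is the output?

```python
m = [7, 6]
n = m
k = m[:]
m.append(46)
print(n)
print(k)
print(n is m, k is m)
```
[7, 6, 46]
[7, 6]
True False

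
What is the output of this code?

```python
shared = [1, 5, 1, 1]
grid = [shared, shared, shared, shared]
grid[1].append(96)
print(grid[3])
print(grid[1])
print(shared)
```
[1, 5, 1, 1, 96]
[1, 5, 1, 1, 96]
[1, 5, 1, 1, 96]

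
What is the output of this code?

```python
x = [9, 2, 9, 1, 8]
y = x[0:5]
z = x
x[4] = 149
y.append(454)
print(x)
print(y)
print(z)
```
[9, 2, 9, 1, 149]
[9, 2, 9, 1, 8, 454]
[9, 2, 9, 1, 149]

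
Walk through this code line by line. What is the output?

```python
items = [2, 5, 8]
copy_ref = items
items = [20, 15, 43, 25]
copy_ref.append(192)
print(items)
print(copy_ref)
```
[20, 15, 43, 25]
[2, 5, 8, 192]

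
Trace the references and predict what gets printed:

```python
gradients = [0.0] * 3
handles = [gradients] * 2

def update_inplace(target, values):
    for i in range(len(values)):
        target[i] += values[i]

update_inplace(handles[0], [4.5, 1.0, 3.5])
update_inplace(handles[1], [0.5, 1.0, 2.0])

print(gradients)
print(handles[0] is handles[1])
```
[5.0, 2.0, 5.5]
True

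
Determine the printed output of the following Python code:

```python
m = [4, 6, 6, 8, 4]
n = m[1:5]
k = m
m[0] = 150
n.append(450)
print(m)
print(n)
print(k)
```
[150, 6, 6, 8, 4]
[6, 6, 8, 4, 450]
[150, 6, 6, 8, 4]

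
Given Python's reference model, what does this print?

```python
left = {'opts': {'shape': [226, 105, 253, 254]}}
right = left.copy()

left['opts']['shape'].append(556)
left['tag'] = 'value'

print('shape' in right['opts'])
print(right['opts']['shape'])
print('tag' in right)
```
True
[226, 105, 253, 254, 556]
False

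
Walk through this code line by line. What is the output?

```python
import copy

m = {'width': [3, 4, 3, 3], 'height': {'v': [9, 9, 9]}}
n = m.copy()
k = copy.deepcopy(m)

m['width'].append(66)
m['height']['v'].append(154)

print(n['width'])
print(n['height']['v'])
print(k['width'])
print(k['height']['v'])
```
[3, 4, 3, 3, 66]
[9, 9, 9, 154]
[3, 4, 3, 3]
[9, 9, 9]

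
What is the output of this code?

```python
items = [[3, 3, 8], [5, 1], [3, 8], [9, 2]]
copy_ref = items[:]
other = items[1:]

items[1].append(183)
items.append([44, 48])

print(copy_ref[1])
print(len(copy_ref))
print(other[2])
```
[5, 1, 183]
4
[9, 2]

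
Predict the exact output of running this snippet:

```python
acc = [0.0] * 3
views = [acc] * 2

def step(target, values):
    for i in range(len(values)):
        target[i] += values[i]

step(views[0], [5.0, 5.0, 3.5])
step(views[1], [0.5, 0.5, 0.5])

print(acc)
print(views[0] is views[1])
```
[5.5, 5.5, 4.0]
True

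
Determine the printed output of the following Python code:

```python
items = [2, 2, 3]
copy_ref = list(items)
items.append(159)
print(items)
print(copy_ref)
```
[2, 2, 3, 159]
[2, 2, 3]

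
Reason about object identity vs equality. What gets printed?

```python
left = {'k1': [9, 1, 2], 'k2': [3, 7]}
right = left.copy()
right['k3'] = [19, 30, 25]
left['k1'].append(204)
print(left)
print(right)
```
{'k1': [9, 1, 2, 204], 'k2': [3, 7]}
{'k1': [9, 1, 2, 204], 'k2': [3, 7], 'k3': [19, 30, 25]}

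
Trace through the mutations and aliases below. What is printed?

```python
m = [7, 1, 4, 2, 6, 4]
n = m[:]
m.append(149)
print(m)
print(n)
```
[7, 1, 4, 2, 6, 4, 149]
[7, 1, 4, 2, 6, 4]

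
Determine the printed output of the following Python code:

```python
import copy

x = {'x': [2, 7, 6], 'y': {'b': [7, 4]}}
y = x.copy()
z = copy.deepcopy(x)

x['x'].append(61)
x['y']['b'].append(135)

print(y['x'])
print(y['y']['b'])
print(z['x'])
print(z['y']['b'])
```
[2, 7, 6, 61]
[7, 4, 135]
[2, 7, 6]
[7, 4]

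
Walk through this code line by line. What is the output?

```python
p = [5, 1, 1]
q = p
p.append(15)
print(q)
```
[5, 1, 1, 15]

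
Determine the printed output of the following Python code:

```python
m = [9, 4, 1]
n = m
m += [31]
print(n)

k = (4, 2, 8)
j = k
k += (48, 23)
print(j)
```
[9, 4, 1, 31]
(4, 2, 8)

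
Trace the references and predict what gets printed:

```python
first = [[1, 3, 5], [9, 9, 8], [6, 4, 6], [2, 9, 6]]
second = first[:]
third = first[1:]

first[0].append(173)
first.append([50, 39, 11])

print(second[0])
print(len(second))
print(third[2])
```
[1, 3, 5, 173]
4
[2, 9, 6]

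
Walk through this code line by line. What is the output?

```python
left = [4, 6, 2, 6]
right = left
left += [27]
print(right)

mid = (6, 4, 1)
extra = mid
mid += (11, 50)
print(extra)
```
[4, 6, 2, 6, 27]
(6, 4, 1)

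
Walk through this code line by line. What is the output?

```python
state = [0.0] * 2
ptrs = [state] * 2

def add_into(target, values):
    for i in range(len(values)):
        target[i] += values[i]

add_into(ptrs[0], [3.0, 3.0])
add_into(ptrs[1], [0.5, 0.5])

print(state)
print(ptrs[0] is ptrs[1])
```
[3.5, 3.5]
True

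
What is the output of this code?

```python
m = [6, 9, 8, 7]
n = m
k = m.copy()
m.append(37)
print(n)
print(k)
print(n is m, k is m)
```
[6, 9, 8, 7, 37]
[6, 9, 8, 7]
True False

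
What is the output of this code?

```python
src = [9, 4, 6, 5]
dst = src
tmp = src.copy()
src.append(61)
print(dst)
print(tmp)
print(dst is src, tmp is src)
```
[9, 4, 6, 5, 61]
[9, 4, 6, 5]
True False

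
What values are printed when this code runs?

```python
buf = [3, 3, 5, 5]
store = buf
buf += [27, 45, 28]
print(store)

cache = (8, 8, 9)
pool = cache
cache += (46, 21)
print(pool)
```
[3, 3, 5, 5, 27, 45, 28]
(8, 8, 9)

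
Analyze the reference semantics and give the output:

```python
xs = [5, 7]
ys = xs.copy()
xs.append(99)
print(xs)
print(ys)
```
[5, 7, 99]
[5, 7]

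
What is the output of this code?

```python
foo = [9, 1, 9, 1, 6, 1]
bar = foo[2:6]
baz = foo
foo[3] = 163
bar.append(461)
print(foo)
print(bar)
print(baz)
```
[9, 1, 9, 163, 6, 1]
[9, 1, 6, 1, 461]
[9, 1, 9, 163, 6, 1]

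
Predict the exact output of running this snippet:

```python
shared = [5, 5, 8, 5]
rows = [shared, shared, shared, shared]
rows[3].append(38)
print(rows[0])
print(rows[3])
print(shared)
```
[5, 5, 8, 5, 38]
[5, 5, 8, 5, 38]
[5, 5, 8, 5, 38]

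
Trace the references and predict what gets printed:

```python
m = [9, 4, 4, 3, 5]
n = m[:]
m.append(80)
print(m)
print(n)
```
[9, 4, 4, 3, 5, 80]
[9, 4, 4, 3, 5]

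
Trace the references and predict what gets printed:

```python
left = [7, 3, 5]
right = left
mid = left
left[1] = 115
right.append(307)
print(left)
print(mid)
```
[7, 115, 5, 307]
[7, 115, 5, 307]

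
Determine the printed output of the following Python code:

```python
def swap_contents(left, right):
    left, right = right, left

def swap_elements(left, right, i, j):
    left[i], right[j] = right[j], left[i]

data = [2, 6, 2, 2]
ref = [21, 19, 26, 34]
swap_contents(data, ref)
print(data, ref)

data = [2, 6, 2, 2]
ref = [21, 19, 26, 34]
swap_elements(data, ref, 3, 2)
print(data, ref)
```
[2, 6, 2, 2] [21, 19, 26, 34]
[2, 6, 2, 26] [21, 19, 2, 34]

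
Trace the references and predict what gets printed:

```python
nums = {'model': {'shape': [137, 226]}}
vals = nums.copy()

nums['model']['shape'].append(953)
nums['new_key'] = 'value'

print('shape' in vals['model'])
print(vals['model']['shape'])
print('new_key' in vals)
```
True
[137, 226, 953]
False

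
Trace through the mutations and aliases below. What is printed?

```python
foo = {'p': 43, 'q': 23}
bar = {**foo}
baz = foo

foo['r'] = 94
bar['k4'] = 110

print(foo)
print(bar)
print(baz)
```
{'p': 43, 'q': 23, 'r': 94}
{'p': 43, 'q': 23, 'k4': 110}
{'p': 43, 'q': 23, 'r': 94}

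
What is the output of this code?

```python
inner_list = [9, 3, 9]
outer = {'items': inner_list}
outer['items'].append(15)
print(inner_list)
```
[9, 3, 9, 15]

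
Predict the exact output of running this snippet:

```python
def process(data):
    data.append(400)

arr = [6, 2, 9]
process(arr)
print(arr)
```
[6, 2, 9, 400]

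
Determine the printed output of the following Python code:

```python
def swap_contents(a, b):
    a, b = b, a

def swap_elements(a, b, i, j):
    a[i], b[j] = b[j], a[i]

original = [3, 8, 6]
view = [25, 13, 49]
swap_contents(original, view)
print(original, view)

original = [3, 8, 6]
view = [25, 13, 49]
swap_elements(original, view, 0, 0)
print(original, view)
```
[3, 8, 6] [25, 13, 49]
[25, 8, 6] [3, 13, 49]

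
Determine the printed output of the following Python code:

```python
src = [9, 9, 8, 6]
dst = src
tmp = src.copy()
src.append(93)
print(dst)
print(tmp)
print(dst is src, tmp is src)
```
[9, 9, 8, 6, 93]
[9, 9, 8, 6]
True False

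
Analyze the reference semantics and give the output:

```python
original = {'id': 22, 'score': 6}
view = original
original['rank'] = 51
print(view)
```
{'id': 22, 'score': 6, 'rank': 51}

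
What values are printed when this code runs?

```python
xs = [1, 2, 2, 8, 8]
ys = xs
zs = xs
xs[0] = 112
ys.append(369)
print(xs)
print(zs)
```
[112, 2, 2, 8, 8, 369]
[112, 2, 2, 8, 8, 369]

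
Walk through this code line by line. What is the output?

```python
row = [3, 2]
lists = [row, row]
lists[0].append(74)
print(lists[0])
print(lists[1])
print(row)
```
[3, 2, 74]
[3, 2, 74]
[3, 2, 74]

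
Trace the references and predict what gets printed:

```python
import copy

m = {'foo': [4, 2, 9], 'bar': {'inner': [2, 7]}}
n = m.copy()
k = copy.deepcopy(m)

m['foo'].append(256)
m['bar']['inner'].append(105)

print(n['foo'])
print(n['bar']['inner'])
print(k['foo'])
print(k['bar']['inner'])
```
[4, 2, 9, 256]
[2, 7, 105]
[4, 2, 9]
[2, 7]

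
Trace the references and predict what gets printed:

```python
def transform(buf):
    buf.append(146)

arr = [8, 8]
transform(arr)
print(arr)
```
[8, 8, 146]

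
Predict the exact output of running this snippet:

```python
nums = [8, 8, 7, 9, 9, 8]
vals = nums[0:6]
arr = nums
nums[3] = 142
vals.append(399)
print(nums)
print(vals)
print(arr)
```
[8, 8, 7, 142, 9, 8]
[8, 8, 7, 9, 9, 8, 399]
[8, 8, 7, 142, 9, 8]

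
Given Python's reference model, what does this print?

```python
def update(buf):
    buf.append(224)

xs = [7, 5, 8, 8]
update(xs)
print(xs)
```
[7, 5, 8, 8, 224]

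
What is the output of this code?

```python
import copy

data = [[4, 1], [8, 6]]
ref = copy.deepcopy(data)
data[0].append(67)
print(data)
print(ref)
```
[[4, 1, 67], [8, 6]]
[[4, 1], [8, 6]]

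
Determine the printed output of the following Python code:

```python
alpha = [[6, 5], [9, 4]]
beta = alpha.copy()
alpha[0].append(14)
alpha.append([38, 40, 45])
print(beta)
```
[[6, 5, 14], [9, 4]]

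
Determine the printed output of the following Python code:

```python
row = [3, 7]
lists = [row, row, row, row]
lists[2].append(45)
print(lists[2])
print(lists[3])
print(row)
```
[3, 7, 45]
[3, 7, 45]
[3, 7, 45]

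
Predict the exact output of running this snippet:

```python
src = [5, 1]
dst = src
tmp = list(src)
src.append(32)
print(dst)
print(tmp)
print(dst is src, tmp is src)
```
[5, 1, 32]
[5, 1]
True False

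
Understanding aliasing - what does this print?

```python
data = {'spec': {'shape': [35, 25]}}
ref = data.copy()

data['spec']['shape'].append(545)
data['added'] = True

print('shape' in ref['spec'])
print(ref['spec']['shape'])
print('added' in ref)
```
True
[35, 25, 545]
False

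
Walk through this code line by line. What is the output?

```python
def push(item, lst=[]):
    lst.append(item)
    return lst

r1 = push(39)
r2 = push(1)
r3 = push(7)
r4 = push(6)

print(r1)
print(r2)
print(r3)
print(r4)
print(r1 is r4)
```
[39, 1, 7, 6]
[39, 1, 7, 6]
[39, 1, 7, 6]
[39, 1, 7, 6]
True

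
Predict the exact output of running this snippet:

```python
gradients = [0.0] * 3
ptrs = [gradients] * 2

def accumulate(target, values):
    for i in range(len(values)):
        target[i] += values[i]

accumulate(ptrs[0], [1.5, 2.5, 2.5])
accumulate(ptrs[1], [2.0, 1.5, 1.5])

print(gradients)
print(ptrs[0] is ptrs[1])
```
[3.5, 4.0, 4.0]
True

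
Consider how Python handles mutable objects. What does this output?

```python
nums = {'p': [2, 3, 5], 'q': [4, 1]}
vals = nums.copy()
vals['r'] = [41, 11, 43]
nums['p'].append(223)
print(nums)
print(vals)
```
{'p': [2, 3, 5, 223], 'q': [4, 1]}
{'p': [2, 3, 5, 223], 'q': [4, 1], 'r': [41, 11, 43]}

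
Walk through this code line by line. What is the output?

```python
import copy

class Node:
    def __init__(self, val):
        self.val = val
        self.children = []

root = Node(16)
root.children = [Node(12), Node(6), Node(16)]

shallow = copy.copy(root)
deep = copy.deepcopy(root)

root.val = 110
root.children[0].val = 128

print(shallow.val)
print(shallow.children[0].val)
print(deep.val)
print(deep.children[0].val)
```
16
128
16
12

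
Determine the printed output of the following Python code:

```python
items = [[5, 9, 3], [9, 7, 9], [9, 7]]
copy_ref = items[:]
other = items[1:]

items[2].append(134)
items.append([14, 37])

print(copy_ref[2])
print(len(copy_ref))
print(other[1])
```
[9, 7, 134]
3
[9, 7, 134]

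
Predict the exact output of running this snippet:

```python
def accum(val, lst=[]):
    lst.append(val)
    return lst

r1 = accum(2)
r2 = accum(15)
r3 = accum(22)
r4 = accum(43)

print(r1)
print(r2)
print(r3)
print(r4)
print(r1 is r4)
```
[2, 15, 22, 43]
[2, 15, 22, 43]
[2, 15, 22, 43]
[2, 15, 22, 43]
True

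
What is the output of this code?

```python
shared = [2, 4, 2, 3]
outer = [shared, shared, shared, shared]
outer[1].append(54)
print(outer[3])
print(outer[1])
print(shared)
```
[2, 4, 2, 3, 54]
[2, 4, 2, 3, 54]
[2, 4, 2, 3, 54]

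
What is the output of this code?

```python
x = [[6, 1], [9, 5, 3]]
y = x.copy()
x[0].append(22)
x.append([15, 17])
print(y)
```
[[6, 1, 22], [9, 5, 3]]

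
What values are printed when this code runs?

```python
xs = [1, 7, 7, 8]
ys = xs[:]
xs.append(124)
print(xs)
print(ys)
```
[1, 7, 7, 8, 124]
[1, 7, 7, 8]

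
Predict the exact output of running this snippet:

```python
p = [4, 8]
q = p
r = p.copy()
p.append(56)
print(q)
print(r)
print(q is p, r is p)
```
[4, 8, 56]
[4, 8]
True False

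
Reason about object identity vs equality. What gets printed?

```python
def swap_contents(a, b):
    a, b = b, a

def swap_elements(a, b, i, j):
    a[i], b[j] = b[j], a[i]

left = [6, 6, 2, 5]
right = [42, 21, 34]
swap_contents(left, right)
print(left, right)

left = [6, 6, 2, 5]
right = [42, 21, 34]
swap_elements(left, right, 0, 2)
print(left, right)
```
[6, 6, 2, 5] [42, 21, 34]
[34, 6, 2, 5] [42, 21, 6]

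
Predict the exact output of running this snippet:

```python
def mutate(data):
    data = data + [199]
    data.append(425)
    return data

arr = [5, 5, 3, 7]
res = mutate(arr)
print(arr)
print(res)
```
[5, 5, 3, 7]
[5, 5, 3, 7, 199, 425]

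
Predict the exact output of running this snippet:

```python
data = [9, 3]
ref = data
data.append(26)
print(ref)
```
[9, 3, 26]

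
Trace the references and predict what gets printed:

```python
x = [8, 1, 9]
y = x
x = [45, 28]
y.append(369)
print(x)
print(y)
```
[45, 28]
[8, 1, 9, 369]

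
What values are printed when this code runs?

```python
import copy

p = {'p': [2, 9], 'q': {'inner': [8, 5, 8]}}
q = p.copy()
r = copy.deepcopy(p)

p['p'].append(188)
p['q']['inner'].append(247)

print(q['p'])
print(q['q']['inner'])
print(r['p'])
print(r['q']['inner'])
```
[2, 9, 188]
[8, 5, 8, 247]
[2, 9]
[8, 5, 8]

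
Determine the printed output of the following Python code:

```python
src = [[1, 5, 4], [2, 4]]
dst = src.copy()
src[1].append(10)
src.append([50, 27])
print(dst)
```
[[1, 5, 4], [2, 4, 10]]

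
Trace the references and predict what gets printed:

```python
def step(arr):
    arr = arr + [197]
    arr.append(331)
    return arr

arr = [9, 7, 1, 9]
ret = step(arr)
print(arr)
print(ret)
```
[9, 7, 1, 9]
[9, 7, 1, 9, 197, 331]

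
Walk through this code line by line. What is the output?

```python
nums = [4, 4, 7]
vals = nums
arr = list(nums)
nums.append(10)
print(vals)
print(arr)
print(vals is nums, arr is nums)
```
[4, 4, 7, 10]
[4, 4, 7]
True False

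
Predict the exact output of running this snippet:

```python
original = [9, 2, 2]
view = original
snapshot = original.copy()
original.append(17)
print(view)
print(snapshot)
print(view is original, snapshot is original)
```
[9, 2, 2, 17]
[9, 2, 2]
True False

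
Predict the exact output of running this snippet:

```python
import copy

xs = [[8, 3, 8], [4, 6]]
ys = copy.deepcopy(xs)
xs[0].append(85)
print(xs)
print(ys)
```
[[8, 3, 8, 85], [4, 6]]
[[8, 3, 8], [4, 6]]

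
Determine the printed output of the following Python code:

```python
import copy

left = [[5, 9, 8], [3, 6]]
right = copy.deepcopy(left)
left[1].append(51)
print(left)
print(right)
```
[[5, 9, 8], [3, 6, 51]]
[[5, 9, 8], [3, 6]]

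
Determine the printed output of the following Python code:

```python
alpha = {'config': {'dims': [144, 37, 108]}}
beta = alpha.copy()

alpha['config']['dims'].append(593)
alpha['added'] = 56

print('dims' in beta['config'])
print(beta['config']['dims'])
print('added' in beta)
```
True
[144, 37, 108, 593]
False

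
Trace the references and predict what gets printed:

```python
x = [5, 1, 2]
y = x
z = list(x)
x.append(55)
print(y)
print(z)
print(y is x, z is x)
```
[5, 1, 2, 55]
[5, 1, 2]
True False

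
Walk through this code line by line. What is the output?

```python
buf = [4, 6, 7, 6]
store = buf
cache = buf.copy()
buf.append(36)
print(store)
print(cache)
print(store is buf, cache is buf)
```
[4, 6, 7, 6, 36]
[4, 6, 7, 6]
True False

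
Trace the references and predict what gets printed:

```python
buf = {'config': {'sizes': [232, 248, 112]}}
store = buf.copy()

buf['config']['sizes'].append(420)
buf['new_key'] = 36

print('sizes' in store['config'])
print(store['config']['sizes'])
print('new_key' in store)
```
True
[232, 248, 112, 420]
False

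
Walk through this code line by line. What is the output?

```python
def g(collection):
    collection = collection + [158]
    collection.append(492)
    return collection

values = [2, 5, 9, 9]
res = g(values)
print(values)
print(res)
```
[2, 5, 9, 9]
[2, 5, 9, 9, 158, 492]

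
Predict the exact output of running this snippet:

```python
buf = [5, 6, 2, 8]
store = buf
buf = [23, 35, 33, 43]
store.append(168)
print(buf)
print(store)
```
[23, 35, 33, 43]
[5, 6, 2, 8, 168]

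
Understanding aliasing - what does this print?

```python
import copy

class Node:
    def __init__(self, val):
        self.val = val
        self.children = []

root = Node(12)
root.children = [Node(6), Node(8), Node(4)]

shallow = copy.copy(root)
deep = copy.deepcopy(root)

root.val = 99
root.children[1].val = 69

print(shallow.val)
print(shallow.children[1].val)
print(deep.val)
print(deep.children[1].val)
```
12
69
12
8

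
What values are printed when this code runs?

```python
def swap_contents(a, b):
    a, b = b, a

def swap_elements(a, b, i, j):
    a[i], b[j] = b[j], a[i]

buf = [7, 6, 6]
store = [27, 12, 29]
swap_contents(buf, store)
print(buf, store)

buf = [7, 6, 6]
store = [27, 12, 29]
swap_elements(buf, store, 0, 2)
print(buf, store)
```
[7, 6, 6] [27, 12, 29]
[29, 6, 6] [27, 12, 7]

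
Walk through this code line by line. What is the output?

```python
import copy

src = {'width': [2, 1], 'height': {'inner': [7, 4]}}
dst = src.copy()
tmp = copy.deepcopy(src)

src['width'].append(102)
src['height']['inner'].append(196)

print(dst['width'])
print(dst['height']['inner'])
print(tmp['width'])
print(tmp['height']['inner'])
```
[2, 1, 102]
[7, 4, 196]
[2, 1]
[7, 4]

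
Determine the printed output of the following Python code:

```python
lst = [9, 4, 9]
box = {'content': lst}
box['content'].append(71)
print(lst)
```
[9, 4, 9, 71]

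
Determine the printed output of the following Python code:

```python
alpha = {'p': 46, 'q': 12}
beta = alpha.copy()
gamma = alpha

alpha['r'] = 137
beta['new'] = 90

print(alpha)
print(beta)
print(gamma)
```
{'p': 46, 'q': 12, 'r': 137}
{'p': 46, 'q': 12, 'new': 90}
{'p': 46, 'q': 12, 'r': 137}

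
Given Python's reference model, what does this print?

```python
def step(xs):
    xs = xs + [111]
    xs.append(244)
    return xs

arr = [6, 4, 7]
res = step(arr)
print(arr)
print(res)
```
[6, 4, 7]
[6, 4, 7, 111, 244]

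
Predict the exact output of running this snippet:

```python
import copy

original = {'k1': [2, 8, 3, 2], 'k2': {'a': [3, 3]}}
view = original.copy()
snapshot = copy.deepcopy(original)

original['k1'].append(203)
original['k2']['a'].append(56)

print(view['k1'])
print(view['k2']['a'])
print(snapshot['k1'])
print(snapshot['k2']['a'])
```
[2, 8, 3, 2, 203]
[3, 3, 56]
[2, 8, 3, 2]
[3, 3]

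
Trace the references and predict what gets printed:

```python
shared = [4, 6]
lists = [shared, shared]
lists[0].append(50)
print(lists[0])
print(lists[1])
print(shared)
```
[4, 6, 50]
[4, 6, 50]
[4, 6, 50]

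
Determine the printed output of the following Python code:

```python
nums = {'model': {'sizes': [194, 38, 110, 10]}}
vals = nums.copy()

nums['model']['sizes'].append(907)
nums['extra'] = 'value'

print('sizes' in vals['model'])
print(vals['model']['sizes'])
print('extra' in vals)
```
True
[194, 38, 110, 10, 907]
False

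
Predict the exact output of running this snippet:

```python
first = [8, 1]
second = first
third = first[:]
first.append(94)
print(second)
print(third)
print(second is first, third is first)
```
[8, 1, 94]
[8, 1]
True False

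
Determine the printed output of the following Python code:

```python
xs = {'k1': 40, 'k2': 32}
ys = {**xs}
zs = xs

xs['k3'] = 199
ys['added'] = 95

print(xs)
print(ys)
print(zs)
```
{'k1': 40, 'k2': 32, 'k3': 199}
{'k1': 40, 'k2': 32, 'added': 95}
{'k1': 40, 'k2': 32, 'k3': 199}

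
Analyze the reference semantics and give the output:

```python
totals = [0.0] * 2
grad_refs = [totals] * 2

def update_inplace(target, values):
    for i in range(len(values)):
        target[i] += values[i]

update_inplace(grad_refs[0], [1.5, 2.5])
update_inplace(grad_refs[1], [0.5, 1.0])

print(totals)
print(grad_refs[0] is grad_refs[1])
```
[2.0, 3.5]
True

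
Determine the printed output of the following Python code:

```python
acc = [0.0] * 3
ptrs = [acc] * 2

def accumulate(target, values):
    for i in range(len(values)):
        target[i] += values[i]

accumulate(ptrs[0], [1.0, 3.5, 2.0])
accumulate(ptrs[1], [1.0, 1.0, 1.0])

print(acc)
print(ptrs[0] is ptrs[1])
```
[2.0, 4.5, 3.0]
True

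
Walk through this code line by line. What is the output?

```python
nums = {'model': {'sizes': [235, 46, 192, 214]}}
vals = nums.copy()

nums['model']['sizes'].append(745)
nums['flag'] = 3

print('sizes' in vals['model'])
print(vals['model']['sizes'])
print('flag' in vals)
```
True
[235, 46, 192, 214, 745]
False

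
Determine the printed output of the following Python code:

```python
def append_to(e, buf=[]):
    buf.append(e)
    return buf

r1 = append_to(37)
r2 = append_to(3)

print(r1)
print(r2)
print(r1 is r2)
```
[37, 3]
[37, 3]
True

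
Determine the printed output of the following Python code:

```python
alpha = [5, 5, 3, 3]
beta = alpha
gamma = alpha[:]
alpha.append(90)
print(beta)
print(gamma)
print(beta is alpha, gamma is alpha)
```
[5, 5, 3, 3, 90]
[5, 5, 3, 3]
True False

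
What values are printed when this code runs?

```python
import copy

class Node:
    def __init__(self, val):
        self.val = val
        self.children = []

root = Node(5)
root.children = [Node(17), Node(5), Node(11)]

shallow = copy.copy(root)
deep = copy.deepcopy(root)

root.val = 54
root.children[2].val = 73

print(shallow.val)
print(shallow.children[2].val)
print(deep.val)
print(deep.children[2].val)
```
5
73
5
11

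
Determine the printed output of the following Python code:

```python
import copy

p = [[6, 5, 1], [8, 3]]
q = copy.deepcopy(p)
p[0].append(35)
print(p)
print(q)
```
[[6, 5, 1, 35], [8, 3]]
[[6, 5, 1], [8, 3]]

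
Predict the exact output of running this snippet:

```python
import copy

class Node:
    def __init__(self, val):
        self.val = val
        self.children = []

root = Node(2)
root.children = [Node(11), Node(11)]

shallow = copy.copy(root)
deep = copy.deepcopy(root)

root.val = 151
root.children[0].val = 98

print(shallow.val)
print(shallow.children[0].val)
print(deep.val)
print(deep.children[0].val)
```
2
98
2
11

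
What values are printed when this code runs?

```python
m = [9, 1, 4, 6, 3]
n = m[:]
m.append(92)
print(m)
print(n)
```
[9, 1, 4, 6, 3, 92]
[9, 1, 4, 6, 3]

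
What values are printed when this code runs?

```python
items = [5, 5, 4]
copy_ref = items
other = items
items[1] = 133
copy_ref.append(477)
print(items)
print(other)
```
[5, 133, 4, 477]
[5, 133, 4, 477]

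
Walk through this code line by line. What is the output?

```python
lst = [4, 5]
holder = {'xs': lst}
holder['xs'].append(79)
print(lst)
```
[4, 5, 79]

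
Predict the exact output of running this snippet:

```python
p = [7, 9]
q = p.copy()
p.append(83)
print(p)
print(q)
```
[7, 9, 83]
[7, 9]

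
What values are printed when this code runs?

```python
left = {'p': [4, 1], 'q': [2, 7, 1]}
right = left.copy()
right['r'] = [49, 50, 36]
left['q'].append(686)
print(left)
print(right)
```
{'p': [4, 1], 'q': [2, 7, 1, 686]}
{'p': [4, 1], 'q': [2, 7, 1, 686], 'r': [49, 50, 36]}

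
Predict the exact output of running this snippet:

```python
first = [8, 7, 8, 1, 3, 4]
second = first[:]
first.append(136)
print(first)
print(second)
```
[8, 7, 8, 1, 3, 4, 136]
[8, 7, 8, 1, 3, 4]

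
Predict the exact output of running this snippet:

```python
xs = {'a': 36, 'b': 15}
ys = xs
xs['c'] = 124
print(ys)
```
{'a': 36, 'b': 15, 'c': 124}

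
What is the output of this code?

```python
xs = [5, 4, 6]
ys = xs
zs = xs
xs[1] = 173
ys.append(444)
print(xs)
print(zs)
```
[5, 173, 6, 444]
[5, 173, 6, 444]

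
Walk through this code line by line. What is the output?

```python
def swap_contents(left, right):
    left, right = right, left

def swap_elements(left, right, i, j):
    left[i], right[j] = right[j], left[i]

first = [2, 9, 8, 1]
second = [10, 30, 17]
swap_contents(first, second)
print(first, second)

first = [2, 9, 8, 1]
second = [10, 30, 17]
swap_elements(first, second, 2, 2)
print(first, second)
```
[2, 9, 8, 1] [10, 30, 17]
[2, 9, 17, 1] [10, 30, 8]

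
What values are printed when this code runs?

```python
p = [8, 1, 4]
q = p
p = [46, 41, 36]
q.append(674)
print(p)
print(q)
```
[46, 41, 36]
[8, 1, 4, 674]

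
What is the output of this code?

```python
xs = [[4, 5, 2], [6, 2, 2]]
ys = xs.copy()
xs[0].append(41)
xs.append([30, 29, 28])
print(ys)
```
[[4, 5, 2, 41], [6, 2, 2]]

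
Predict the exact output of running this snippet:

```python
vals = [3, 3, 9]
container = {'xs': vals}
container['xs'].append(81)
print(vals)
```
[3, 3, 9, 81]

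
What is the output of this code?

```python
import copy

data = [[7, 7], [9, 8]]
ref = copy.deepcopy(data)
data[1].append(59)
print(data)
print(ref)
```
[[7, 7], [9, 8, 59]]
[[7, 7], [9, 8]]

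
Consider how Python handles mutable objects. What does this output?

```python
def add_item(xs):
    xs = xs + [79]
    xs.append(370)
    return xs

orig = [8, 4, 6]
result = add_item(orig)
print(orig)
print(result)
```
[8, 4, 6]
[8, 4, 6, 79, 370]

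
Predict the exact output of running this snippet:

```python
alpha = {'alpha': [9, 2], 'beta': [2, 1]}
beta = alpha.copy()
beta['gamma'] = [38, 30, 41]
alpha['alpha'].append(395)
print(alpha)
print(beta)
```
{'alpha': [9, 2, 395], 'beta': [2, 1]}
{'alpha': [9, 2, 395], 'beta': [2, 1], 'gamma': [38, 30, 41]}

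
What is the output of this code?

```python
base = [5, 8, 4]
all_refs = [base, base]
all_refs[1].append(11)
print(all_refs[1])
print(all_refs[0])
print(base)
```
[5, 8, 4, 11]
[5, 8, 4, 11]
[5, 8, 4, 11]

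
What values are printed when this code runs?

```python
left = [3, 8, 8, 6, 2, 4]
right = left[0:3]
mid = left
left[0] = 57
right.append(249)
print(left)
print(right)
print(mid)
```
[57, 8, 8, 6, 2, 4]
[3, 8, 8, 249]
[57, 8, 8, 6, 2, 4]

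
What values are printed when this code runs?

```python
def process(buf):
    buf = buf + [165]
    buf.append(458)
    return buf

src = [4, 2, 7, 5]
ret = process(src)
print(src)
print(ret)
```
[4, 2, 7, 5]
[4, 2, 7, 5, 165, 458]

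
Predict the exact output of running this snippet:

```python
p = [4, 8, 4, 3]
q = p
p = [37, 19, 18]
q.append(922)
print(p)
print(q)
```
[37, 19, 18]
[4, 8, 4, 3, 922]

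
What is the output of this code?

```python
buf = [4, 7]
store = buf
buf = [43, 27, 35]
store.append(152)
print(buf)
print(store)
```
[43, 27, 35]
[4, 7, 152]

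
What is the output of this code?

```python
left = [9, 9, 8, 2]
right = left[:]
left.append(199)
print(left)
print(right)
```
[9, 9, 8, 2, 199]
[9, 9, 8, 2]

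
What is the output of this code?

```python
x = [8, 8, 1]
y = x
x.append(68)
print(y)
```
[8, 8, 1, 68]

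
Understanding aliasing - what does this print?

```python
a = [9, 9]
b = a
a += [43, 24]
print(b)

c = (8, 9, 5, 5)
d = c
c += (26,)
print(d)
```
[9, 9, 43, 24]
(8, 9, 5, 5)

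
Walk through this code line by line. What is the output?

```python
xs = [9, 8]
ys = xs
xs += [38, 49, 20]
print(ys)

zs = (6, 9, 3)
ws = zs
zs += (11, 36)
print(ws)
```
[9, 8, 38, 49, 20]
(6, 9, 3)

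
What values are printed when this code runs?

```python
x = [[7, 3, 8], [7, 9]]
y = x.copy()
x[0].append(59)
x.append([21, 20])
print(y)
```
[[7, 3, 8, 59], [7, 9]]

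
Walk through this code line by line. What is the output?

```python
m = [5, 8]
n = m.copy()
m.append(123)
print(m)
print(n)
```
[5, 8, 123]
[5, 8]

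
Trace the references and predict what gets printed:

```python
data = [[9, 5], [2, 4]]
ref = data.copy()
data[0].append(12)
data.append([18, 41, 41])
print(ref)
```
[[9, 5, 12], [2, 4]]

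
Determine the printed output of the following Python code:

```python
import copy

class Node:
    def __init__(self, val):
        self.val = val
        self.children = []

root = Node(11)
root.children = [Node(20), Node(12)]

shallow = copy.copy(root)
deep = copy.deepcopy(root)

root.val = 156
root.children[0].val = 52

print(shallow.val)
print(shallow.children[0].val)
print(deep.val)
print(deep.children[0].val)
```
11
52
11
20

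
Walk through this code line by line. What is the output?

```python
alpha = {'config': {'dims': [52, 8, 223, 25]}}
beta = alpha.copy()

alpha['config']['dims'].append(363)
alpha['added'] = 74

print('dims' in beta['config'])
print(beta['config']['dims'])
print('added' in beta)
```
True
[52, 8, 223, 25, 363]
False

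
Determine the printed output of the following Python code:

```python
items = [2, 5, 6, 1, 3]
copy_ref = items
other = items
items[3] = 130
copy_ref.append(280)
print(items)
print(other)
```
[2, 5, 6, 130, 3, 280]
[2, 5, 6, 130, 3, 280]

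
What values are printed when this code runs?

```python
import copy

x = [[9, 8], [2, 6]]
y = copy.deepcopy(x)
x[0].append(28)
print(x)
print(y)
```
[[9, 8, 28], [2, 6]]
[[9, 8], [2, 6]]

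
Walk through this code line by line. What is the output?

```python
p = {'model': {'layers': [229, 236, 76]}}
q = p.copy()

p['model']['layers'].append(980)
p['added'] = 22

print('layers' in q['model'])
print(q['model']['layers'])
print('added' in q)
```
True
[229, 236, 76, 980]
False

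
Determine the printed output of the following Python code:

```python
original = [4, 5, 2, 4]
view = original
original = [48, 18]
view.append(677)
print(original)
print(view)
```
[48, 18]
[4, 5, 2, 4, 677]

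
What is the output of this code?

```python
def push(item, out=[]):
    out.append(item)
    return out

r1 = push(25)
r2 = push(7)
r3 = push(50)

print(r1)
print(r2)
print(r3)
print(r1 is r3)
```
[25, 7, 50]
[25, 7, 50]
[25, 7, 50]
True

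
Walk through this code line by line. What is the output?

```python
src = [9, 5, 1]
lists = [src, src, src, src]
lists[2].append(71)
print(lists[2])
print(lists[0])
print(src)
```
[9, 5, 1, 71]
[9, 5, 1, 71]
[9, 5, 1, 71]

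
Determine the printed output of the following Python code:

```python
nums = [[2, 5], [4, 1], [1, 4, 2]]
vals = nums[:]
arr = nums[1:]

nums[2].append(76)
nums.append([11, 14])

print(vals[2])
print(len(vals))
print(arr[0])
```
[1, 4, 2, 76]
3
[4, 1]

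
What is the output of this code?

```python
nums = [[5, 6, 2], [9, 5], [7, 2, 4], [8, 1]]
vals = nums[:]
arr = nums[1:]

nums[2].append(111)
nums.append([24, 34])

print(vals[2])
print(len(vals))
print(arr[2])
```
[7, 2, 4, 111]
4
[8, 1]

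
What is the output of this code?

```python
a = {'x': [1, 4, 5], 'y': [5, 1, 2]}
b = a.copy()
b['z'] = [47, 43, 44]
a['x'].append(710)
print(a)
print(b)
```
{'x': [1, 4, 5, 710], 'y': [5, 1, 2]}
{'x': [1, 4, 5, 710], 'y': [5, 1, 2], 'z': [47, 43, 44]}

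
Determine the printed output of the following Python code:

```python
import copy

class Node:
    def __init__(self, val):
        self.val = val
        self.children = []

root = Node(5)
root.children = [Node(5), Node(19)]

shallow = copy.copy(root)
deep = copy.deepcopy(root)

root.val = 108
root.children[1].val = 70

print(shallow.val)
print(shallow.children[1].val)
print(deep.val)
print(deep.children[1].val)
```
5
70
5
19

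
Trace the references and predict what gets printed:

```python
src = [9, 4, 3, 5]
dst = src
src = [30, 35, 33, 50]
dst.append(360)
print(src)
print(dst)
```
[30, 35, 33, 50]
[9, 4, 3, 5, 360]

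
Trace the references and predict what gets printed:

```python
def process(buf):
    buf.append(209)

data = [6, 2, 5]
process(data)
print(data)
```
[6, 2, 5, 209]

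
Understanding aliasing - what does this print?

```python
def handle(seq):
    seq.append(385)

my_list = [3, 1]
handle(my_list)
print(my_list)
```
[3, 1, 385]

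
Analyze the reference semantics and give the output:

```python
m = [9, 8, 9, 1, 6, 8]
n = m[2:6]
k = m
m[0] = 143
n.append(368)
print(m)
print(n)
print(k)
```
[143, 8, 9, 1, 6, 8]
[9, 1, 6, 8, 368]
[143, 8, 9, 1, 6, 8]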